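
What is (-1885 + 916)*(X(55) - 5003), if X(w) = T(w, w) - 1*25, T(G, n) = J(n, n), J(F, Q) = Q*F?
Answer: 1940907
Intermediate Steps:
J(F, Q) = F*Q
T(G, n) = n² (T(G, n) = n*n = n²)
X(w) = -25 + w² (X(w) = w² - 1*25 = w² - 25 = -25 + w²)
(-1885 + 916)*(X(55) - 5003) = (-1885 + 916)*((-25 + 55²) - 5003) = -969*((-25 + 3025) - 5003) = -969*(3000 - 5003) = -969*(-2003) = 1940907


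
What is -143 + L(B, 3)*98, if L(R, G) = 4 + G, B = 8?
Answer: 543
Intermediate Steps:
-143 + L(B, 3)*98 = -143 + (4 + 3)*98 = -143 + 7*98 = -143 + 686 = 543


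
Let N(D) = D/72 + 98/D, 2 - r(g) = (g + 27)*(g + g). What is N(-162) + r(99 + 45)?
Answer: -15956629/324 ≈ -49249.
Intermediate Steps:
r(g) = 2 - 2*g*(27 + g) (r(g) = 2 - (g + 27)*(g + g) = 2 - (27 + g)*2*g = 2 - 2*g*(27 + g))
N(D) = 98/D + D/72 (N(D) = D*(1/72) + 98/D = D/72 + 98/D = 98/D + D/72)
N(-162) + r(99 + 45) = (98/(-162) + (1/72)*(-162)) + (2 - 54*(99 + 45) - 2*(99 + 45)²) = (98*(-1/162) - 9/4) + (2 - 54*144 - 2*144²) = (-49/81 - 9/4) + (2 - 7776 - 2*20736) = -925/324 + (2 - 7776 - 41472) = -925/324 - 49246 = -15956629/324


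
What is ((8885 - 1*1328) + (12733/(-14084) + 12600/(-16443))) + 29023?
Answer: 19208451401/525132 ≈ 36578.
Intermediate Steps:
((8885 - 1*1328) + (12733/(-14084) + 12600/(-16443))) + 29023 = ((8885 - 1328) + (12733*(-1/14084) + 12600*(-1/16443))) + 29023 = (7557 + (-1819/2012 - 200/261)) + 29023 = (7557 - 877159/525132) + 29023 = 3967545365/525132 + 29023 = 19208451401/525132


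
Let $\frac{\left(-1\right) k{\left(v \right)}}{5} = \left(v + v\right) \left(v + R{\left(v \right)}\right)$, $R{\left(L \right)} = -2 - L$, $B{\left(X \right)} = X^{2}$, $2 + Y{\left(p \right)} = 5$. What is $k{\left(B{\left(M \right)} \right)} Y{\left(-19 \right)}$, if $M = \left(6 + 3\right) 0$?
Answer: $0$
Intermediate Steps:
$Y{\left(p \right)} = 3$ ($Y{\left(p \right)} = -2 + 5 = 3$)
$M = 0$ ($M = 9 \cdot 0 = 0$)
$k{\left(v \right)} = 20 v$ ($k{\left(v \right)} = - 5 \left(v + v\right) \left(v - \left(2 + v\right)\right) = - 5 \cdot 2 v \left(-2\right) = - 5 \left(- 4 v\right) = 20 v$)
$k{\left(B{\left(M \right)} \right)} Y{\left(-19 \right)} = 20 \cdot 0^{2} \cdot 3 = 20 \cdot 0 \cdot 3 = 0 \cdot 3 = 0$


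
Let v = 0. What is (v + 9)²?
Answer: 81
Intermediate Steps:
(v + 9)² = (0 + 9)² = 9² = 81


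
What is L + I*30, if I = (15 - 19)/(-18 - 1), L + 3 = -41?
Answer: -716/19 ≈ -37.684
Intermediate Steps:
L = -44 (L = -3 - 41 = -44)
I = 4/19 (I = -4/(-19) = -4*(-1/19) = 4/19 ≈ 0.21053)
L + I*30 = -44 + (4/19)*30 = -44 + 120/19 = -716/19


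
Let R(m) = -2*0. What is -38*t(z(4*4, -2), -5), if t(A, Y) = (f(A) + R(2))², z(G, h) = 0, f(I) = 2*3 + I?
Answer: -1368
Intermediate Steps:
f(I) = 6 + I
R(m) = 0
t(A, Y) = (6 + A)² (t(A, Y) = ((6 + A) + 0)² = (6 + A)²)
-38*t(z(4*4, -2), -5) = -38*(6 + 0)² = -38*6² = -38*36 = -1368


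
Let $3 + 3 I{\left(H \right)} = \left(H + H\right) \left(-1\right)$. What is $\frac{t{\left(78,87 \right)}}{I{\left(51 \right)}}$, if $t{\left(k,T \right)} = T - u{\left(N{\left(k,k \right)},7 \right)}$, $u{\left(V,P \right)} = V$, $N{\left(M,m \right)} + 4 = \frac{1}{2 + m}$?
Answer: $- \frac{7279}{2800} \approx -2.5996$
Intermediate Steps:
$I{\left(H \right)} = -1 - \frac{2 H}{3}$ ($I{\left(H \right)} = -1 + \frac{\left(H + H\right) \left(-1\right)}{3} = -1 + \frac{2 H \left(-1\right)}{3} = -1 + \frac{\left(-2\right) H}{3} = -1 - \frac{2 H}{3}$)
$N{\left(M,m \right)} = -4 + \frac{1}{2 + m}$
$t{\left(k,T \right)} = T - \frac{-7 - 4 k}{2 + k}$
$\frac{t{\left(78,87 \right)}}{I{\left(51 \right)}} = \frac{\frac{1}{2 + 78} \left(7 + 4 \cdot 78 + 87 \left(2 + 78\right)\right)}{-1 - 34} = \frac{\frac{1}{80} \left(7 + 312 + 87 \cdot 80\right)}{-1 - 34} = \frac{\frac{1}{80} \left(7 + 312 + 6960\right)}{-35} = \frac{1}{80} \cdot 7279 \left(- \frac{1}{35}\right) = \frac{7279}{80} \left(- \frac{1}{35}\right) = - \frac{7279}{2800}$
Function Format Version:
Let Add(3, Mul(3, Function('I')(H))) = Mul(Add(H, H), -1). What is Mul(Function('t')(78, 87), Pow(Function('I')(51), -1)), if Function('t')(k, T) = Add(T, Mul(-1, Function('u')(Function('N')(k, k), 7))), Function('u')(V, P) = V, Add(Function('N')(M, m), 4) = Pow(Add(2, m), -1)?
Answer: Rational(-7279, 2800) ≈ -2.5996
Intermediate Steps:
Function('I')(H) = Add(-1, Mul(Rational(-2, 3), H)) (Function('I')(H) = Add(-1, Mul(Rational(1, 3), Mul(Add(H, H), -1))) = Add(-1, Mul(Rational(1, 3), Mul(Mul(2, H), -1))) = Add(-1, Mul(Rational(1, 3), Mul(-2, H))) = Add(-1, Mul(Rational(-2, 3), H)))
Function('N')(M, m) = Add(-4, Pow(Add(2, m), -1))
Function('t')(k, T) = Add(T, Mul(-1, Pow(Add(2, k), -1), Add(-7, Mul(-4, k)))) (Function('t')(k, T) = Add(T, Mul(-1, Mul(Pow(Add(2, k), -1), Add(-7, Mul(-4, k))))) = Add(T, Mul(-1, Pow(Add(2, k), -1), Add(-7, Mul(-4, k)))))
Mul(Function('t')(78, 87), Pow(Function('I')(51), -1)) = Mul(Mul(Pow(Add(2, 78), -1), Add(7, Mul(4, 78), Mul(87, Add(2, 78)))), Pow(Add(-1, Mul(Rational(-2, 3), 51)), -1)) = Mul(Mul(Pow(80, -1), Add(7, 312, Mul(87, 80))), Pow(Add(-1, -34), -1)) = Mul(Mul(Rational(1, 80), Add(7, 312, 6960)), Pow(-35, -1)) = Mul(Mul(Rational(1, 80), 7279), Rational(-1, 35)) = Mul(Rational(7279, 80), Rational(-1, 35)) = Rational(-7279, 2800)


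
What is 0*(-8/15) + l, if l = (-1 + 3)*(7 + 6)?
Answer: 26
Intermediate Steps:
l = 26 (l = 2*13 = 26)
0*(-8/15) + l = 0*(-8/15) + 26 = 0 + 26 = 26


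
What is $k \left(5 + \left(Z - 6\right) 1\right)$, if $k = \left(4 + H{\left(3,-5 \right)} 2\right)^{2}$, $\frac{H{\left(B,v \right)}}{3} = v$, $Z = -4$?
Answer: $-3380$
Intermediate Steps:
$H{\left(B,v \right)} = 3 v$
$k = 676$ ($k = \left(4 + 3 \left(-5\right) 2\right)^{2} = \left(4 - 30\right)^{2} = \left(-26\right)^{2} = 676$)
$k \left(5 + \left(Z - 6\right) 1\right) = 676 \left(5 + \left(-4 - 6\right) 1\right) = 676 \left(5 - 10\right) = 676 \left(-5\right) = -3380$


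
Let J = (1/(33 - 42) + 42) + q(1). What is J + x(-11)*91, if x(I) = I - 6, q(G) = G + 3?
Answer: -13510/9 ≈ -1501.1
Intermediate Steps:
q(G) = 3 + G
J = 413/9 (J = (1/(33 - 42) + 42) + (3 + 1) = (1/(-9) + 42) + 4 = (-1/9 + 42) + 4 = 377/9 + 4 = 413/9 ≈ 45.889)
x(I) = -6 + I
J + x(-11)*91 = 413/9 + (-6 - 11)*91 = 413/9 - 17*91 = 413/9 - 1547 = -13510/9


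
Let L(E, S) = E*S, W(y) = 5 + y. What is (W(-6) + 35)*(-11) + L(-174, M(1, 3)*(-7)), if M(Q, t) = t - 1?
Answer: 2062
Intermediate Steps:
M(Q, t) = -1 + t
(W(-6) + 35)*(-11) + L(-174, M(1, 3)*(-7)) = ((5 - 6) + 35)*(-11) - 174*(-1 + 3)*(-7) = (-1 + 35)*(-11) - 348*(-7) = 34*(-11) - 174*(-14) = -374 + 2436 = 2062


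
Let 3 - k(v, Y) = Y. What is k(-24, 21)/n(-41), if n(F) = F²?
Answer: -18/1681 ≈ -0.010708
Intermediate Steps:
k(v, Y) = 3 - Y
k(-24, 21)/n(-41) = (3 - 1*21)/((-41)²) = (3 - 21)/1681 = -18*1/1681 = -18/1681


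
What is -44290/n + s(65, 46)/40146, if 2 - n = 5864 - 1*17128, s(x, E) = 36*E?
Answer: -3409709/876521 ≈ -3.8900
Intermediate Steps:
n = 11266 (n = 2 - (5864 - 1*17128) = 2 - (5864 - 17128) = 2 - 1*(-11264) = 2 + 11264 = 11266)
-44290/n + s(65, 46)/40146 = -44290/11266 + (36*46)/40146 = -44290*1/11266 + 1656*(1/40146) = -515/131 + 276/6691 = -3409709/876521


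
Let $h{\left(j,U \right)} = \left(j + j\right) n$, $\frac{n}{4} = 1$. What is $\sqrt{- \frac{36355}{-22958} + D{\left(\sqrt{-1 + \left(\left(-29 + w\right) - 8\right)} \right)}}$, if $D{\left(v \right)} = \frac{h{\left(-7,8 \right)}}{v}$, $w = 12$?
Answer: $\frac{\sqrt{834638090 + 1135227184 i \sqrt{26}}}{22958} \approx 2.5179 + 2.1809 i$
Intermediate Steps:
$n = 4$ ($n = 4 \cdot 1 = 4$)
$h{\left(j,U \right)} = 8 j$ ($h{\left(j,U \right)} = \left(j + j\right) 4 = 2 j 4 = 8 j$)
$D{\left(v \right)} = - \frac{56}{v}$ ($D{\left(v \right)} = \frac{8 \left(-7\right)}{v} = - \frac{56}{v}$)
$\sqrt{- \frac{36355}{-22958} + D{\left(\sqrt{-1 + \left(\left(-29 + w\right) - 8\right)} \right)}} = \sqrt{- \frac{36355}{-22958} - \frac{56}{\sqrt{-1 + \left(\left(-29 + 12\right) - 8\right)}}} = \sqrt{\left(-36355\right) \left(- \frac{1}{22958}\right) - \frac{56}{\sqrt{-1 - 25}}} = \sqrt{\frac{36355}{22958} - \frac{56}{\sqrt{-1 - 25}}} = \sqrt{\frac{36355}{22958} - \frac{56}{\sqrt{-26}}} = \sqrt{\frac{36355}{22958} - \frac{56}{i \sqrt{26}}} = \sqrt{\frac{36355}{22958} - 56 \left(- \frac{i \sqrt{26}}{26}\right)} = \sqrt{\frac{36355}{22958} + \frac{28 i \sqrt{26}}{13}}$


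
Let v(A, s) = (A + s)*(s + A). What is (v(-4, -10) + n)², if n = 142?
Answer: 114244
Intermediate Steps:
v(A, s) = (A + s)² (v(A, s) = (A + s)*(A + s) = (A + s)²)
(v(-4, -10) + n)² = ((-4 - 10)² + 142)² = ((-14)² + 142)² = (196 + 142)² = 338² = 114244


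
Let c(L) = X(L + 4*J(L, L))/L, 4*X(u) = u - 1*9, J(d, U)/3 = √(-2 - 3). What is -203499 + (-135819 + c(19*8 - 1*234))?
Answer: -111296213/328 - 3*I*√5/82 ≈ -3.3932e+5 - 0.081807*I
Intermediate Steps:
J(d, U) = 3*I*√5 (J(d, U) = 3*√(-2 - 3) = 3*√(-5) = 3*(I*√5) = 3*I*√5)
X(u) = -9/4 + u/4 (X(u) = (u - 1*9)/4 = (u - 9)/4 = (-9 + u)/4 = -9/4 + u/4)
c(L) = (-9/4 + L/4 + 3*I*√5)/L (c(L) = (-9/4 + (L + 4*(3*I*√5))/4)/L = (-9/4 + (L + 12*I*√5)/4)/L = (-9/4 + (L/4 + 3*I*√5))/L = (-9/4 + L/4 + 3*I*√5)/L)
-203499 + (-135819 + c(19*8 - 1*234)) = -203499 + (-135819 + (-9 + (19*8 - 1*234) + 12*I*√5)/(4*(19*8 - 1*234))) = -203499 + (-135819 + (-9 + (152 - 234) + 12*I*√5)/(4*(152 - 234))) = -203499 + (-135819 + (¼)*(-9 - 82 + 12*I*√5)/(-82)) = -203499 + (-135819 + (¼)*(-1/82)*(-91 + 12*I*√5)) = -203499 + (-135819 + (91/328 - 3*I*√5/82)) = -203499 + (-44548541/328 - 3*I*√5/82) = -111296213/328 - 3*I*√5/82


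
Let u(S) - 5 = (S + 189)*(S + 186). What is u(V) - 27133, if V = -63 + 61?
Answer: 7280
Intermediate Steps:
V = -2
u(S) = 5 + (186 + S)*(189 + S) (u(S) = 5 + (S + 189)*(S + 186) = 5 + (189 + S)*(186 + S) = 5 + (186 + S)*(189 + S))
u(V) - 27133 = (35159 + (-2)**2 + 375*(-2)) - 27133 = (35159 + 4 - 750) - 27133 = 34413 - 27133 = 7280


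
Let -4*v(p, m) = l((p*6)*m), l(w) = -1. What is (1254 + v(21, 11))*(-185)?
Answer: -928145/4 ≈ -2.3204e+5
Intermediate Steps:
v(p, m) = 1/4 (v(p, m) = -1/4*(-1) = 1/4)
(1254 + v(21, 11))*(-185) = (1254 + 1/4)*(-185) = (5017/4)*(-185) = -928145/4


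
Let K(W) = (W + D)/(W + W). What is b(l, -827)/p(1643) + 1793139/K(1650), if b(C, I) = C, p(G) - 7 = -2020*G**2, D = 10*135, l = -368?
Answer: 107555627232664397/54528869730 ≈ 1.9725e+6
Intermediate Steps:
D = 1350
p(G) = 7 - 2020*G**2
K(W) = (1350 + W)/(2*W) (K(W) = (W + 1350)/(W + W) = (1350 + W)/((2*W)) = (1350 + W)*(1/(2*W)) = (1350 + W)/(2*W))
b(l, -827)/p(1643) + 1793139/K(1650) = -368/(7 - 2020*1643**2) + 1793139/(((1/2)*(1350 + 1650)/1650)) = -368/(7 - 2020*2699449) + 1793139/(((1/2)*(1/1650)*3000)) = -368/(7 - 5452886980) + 1793139/(10/11) = -368/(-5452886973) + 1793139*(11/10) = -368*(-1/5452886973) + 19724529/10 = 368/5452886973 + 19724529/10 = 107555627232664397/54528869730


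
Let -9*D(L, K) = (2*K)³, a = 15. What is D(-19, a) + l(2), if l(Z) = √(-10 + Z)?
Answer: -3000 + 2*I*√2 ≈ -3000.0 + 2.8284*I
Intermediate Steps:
D(L, K) = -8*K³/9
D(-19, a) + l(2) = -8/9*15³ + √(-10 + 2) = -8/9*3375 + √(-8) = -3000 + 2*I*√2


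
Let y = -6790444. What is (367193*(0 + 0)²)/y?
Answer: 0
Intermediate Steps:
(367193*(0 + 0)²)/y = (367193*(0 + 0)²)/(-6790444) = (367193*0²)*(-1/6790444) = (367193*0)*(-1/6790444) = 0*(-1/6790444) = 0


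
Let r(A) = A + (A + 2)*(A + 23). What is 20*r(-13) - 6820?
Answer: -9280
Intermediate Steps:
r(A) = A + (2 + A)*(23 + A)
20*r(-13) - 6820 = 20*(46 + (-13)² + 26*(-13)) - 6820 = 20*(46 + 169 - 338) - 6820 = 20*(-123) - 6820 = -2460 - 6820 = -9280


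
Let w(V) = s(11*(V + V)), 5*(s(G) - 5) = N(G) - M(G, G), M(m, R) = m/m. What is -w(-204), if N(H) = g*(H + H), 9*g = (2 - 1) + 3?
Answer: 11896/15 ≈ 793.07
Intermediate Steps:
g = 4/9 (g = ((2 - 1) + 3)/9 = (1 + 3)/9 = (1/9)*4 = 4/9 ≈ 0.44444)
N(H) = 8*H/9 (N(H) = 4*(H + H)/9 = 4*(2*H)/9 = 8*H/9)
M(m, R) = 1
s(G) = 24/5 + 8*G/45 (s(G) = 5 + (8*G/9 - 1*1)/5 = 5 + (8*G/9 - 1)/5 = 5 + (-1 + 8*G/9)/5 = 5 + (-1/5 + 8*G/45) = 24/5 + 8*G/45)
w(V) = 24/5 + 176*V/45 (w(V) = 24/5 + 8*(11*(V + V))/45 = 24/5 + 8*(11*(2*V))/45 = 24/5 + 8*(22*V)/45 = 24/5 + 176*V/45)
-w(-204) = -(24/5 + (176/45)*(-204)) = -(24/5 - 11968/15) = -1*(-11896/15) = 11896/15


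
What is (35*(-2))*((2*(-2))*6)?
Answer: 1680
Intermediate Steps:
(35*(-2))*((2*(-2))*6) = -(-280)*6 = -70*(-24) = 1680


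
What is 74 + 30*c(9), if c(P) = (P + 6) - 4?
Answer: 404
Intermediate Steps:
c(P) = 2 + P (c(P) = (6 + P) - 4 = 2 + P)
74 + 30*c(9) = 74 + 30*(2 + 9) = 74 + 30*11 = 74 + 330 = 404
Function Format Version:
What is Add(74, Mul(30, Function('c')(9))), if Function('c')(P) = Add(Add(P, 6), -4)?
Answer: 404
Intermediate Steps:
Function('c')(P) = Add(2, P) (Function('c')(P) = Add(Add(6, P), -4) = Add(2, P))
Add(74, Mul(30, Function('c')(9))) = Add(74, Mul(30, Add(2, 9))) = Add(74, Mul(30, 11)) = Add(74, 330) = 404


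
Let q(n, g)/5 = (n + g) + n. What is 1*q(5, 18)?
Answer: 140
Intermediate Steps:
q(n, g) = 5*g + 10*n (q(n, g) = 5*((n + g) + n) = 5*((g + n) + n) = 5*(g + 2*n) = 5*g + 10*n)
1*q(5, 18) = 1*(5*18 + 10*5) = 1*(90 + 50) = 1*140 = 140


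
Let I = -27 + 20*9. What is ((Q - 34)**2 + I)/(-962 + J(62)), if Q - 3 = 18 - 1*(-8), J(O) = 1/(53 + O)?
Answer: -20470/110629 ≈ -0.18503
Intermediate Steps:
I = 153 (I = -27 + 180 = 153)
Q = 29 (Q = 3 + (18 - 1*(-8)) = 3 + (18 + 8) = 3 + 26 = 29)
((Q - 34)**2 + I)/(-962 + J(62)) = ((29 - 34)**2 + 153)/(-962 + 1/(53 + 62)) = ((-5)**2 + 153)/(-962 + 1/115) = (25 + 153)/(-962 + 1/115) = 178/(-110629/115) = 178*(-115/110629) = -20470/110629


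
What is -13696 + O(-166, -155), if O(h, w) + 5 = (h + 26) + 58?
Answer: -13783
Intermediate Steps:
O(h, w) = 79 + h (O(h, w) = -5 + ((h + 26) + 58) = -5 + ((26 + h) + 58) = -5 + (84 + h) = 79 + h)
-13696 + O(-166, -155) = -13696 + (79 - 166) = -13696 - 87 = -13783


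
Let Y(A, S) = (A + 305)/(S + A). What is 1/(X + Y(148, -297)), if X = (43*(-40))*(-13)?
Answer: 149/3331187 ≈ 4.4729e-5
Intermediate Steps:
Y(A, S) = (305 + A)/(A + S)
X = 22360 (X = -1720*(-13) = 22360)
1/(X + Y(148, -297)) = 1/(22360 + (305 + 148)/(148 - 297)) = 1/(22360 + 453/(-149)) = 1/(22360 - 1/149*453) = 1/(22360 - 453/149) = 1/(3331187/149) = 149/3331187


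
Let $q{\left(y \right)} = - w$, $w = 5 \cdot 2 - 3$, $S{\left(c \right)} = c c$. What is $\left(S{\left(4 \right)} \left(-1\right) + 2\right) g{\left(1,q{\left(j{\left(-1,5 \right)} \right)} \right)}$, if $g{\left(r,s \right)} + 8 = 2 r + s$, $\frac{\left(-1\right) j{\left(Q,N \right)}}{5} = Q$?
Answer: $182$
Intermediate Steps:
$j{\left(Q,N \right)} = - 5 Q$
$S{\left(c \right)} = c^{2}$
$w = 7$ ($w = 10 - 3 = 7$)
$q{\left(y \right)} = -7$ ($q{\left(y \right)} = \left(-1\right) 7 = -7$)
$g{\left(r,s \right)} = -8 + s + 2 r$ ($g{\left(r,s \right)} = -8 + \left(2 r + s\right) = -8 + \left(s + 2 r\right) = -8 + s + 2 r$)
$\left(S{\left(4 \right)} \left(-1\right) + 2\right) g{\left(1,q{\left(j{\left(-1,5 \right)} \right)} \right)} = \left(4^{2} \left(-1\right) + 2\right) \left(-8 - 7 + 2 \cdot 1\right) = \left(16 \left(-1\right) + 2\right) \left(-8 - 7 + 2\right) = \left(-16 + 2\right) \left(-13\right) = \left(-14\right) \left(-13\right) = 182$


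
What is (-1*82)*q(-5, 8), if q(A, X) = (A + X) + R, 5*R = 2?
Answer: -1394/5 ≈ -278.80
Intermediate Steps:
R = ⅖ (R = (⅕)*2 = ⅖ ≈ 0.40000)
q(A, X) = ⅖ + A + X (q(A, X) = (A + X) + ⅖ = ⅖ + A + X)
(-1*82)*q(-5, 8) = (-1*82)*(⅖ - 5 + 8) = -82*17/5 = -1394/5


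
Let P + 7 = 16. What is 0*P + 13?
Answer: 13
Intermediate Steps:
P = 9 (P = -7 + 16 = 9)
0*P + 13 = 0*9 + 13 = 0 + 13 = 13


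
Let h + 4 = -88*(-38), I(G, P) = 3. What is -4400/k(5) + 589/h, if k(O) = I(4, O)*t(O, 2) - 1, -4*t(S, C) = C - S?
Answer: -11756211/3340 ≈ -3519.8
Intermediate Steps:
t(S, C) = -C/4 + S/4 (t(S, C) = -(C - S)/4 = -C/4 + S/4)
k(O) = -5/2 + 3*O/4 (k(O) = 3*(-¼*2 + O/4) - 1 = 3*(-½ + O/4) - 1 = (-3/2 + 3*O/4) - 1 = -5/2 + 3*O/4)
h = 3340 (h = -4 - 88*(-38) = -4 + 3344 = 3340)
-4400/k(5) + 589/h = -4400/(-5/2 + (¾)*5) + 589/3340 = -4400/(-5/2 + 15/4) + 589*(1/3340) = -4400/5/4 + 589/3340 = -4400*⅘ + 589/3340 = -3520 + 589/3340 = -11756211/3340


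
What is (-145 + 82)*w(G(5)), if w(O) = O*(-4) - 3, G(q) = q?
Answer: 1449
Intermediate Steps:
w(O) = -3 - 4*O (w(O) = -4*O - 3 = -3 - 4*O)
(-145 + 82)*w(G(5)) = (-145 + 82)*(-3 - 4*5) = -63*(-3 - 20) = -63*(-23) = 1449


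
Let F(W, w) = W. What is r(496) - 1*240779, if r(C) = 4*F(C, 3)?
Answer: -238795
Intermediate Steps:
r(C) = 4*C
r(496) - 1*240779 = 4*496 - 1*240779 = 1984 - 240779 = -238795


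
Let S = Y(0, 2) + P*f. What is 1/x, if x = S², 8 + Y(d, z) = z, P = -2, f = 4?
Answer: 1/196 ≈ 0.0051020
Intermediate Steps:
Y(d, z) = -8 + z
S = -14 (S = (-8 + 2) - 2*4 = -6 - 8 = -14)
x = 196 (x = (-14)² = 196)
1/x = 1/196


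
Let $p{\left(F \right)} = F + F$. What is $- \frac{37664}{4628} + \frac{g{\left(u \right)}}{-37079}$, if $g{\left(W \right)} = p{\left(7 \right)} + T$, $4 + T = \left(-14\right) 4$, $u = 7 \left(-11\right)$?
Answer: $- \frac{349082642}{42900403} \approx -8.1371$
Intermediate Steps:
$u = -77$
$T = -60$ ($T = -4 - 56 = -60$)
$p{\left(F \right)} = 2 F$
$g{\left(W \right)} = -46$ ($g{\left(W \right)} = 2 \cdot 7 - 60 = 14 - 60 = -46$)
$- \frac{37664}{4628} + \frac{g{\left(u \right)}}{-37079} = - \frac{37664}{4628} - \frac{46}{-37079} = \left(-37664\right) \frac{1}{4628} - - \frac{46}{37079} = - \frac{9416}{1157} + \frac{46}{37079} = - \frac{349082642}{42900403}$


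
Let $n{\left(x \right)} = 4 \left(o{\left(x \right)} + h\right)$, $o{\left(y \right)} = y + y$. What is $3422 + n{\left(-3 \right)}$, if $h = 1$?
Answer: $3402$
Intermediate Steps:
$o{\left(y \right)} = 2 y$
$n{\left(x \right)} = 4 + 8 x$ ($n{\left(x \right)} = 4 \left(2 x + 1\right) = 4 \left(1 + 2 x\right) = 4 + 8 x$)
$3422 + n{\left(-3 \right)} = 3422 + \left(4 + 8 \left(-3\right)\right) = 3422 + \left(4 - 24\right) = 3422 - 20 = 3402$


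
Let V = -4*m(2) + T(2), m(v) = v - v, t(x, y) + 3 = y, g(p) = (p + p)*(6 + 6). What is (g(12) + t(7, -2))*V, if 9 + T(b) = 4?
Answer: -1415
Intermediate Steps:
g(p) = 24*p (g(p) = (2*p)*12 = 24*p)
t(x, y) = -3 + y
T(b) = -5 (T(b) = -9 + 4 = -5)
m(v) = 0
V = -5 (V = -4*0 - 5 = 0 - 5 = -5)
(g(12) + t(7, -2))*V = (24*12 + (-3 - 2))*(-5) = (288 - 5)*(-5) = 283*(-5) = -1415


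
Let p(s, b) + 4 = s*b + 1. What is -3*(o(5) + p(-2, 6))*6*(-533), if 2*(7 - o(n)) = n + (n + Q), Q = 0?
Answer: -124722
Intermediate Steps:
o(n) = 7 - n (o(n) = 7 - (n + (n + 0))/2 = 7 - (n + n)/2 = 7 - n)
p(s, b) = -3 + b*s (p(s, b) = -4 + (s*b + 1) = -4 + (b*s + 1) = -4 + (1 + b*s) = -3 + b*s)
-3*(o(5) + p(-2, 6))*6*(-533) = -3*((7 - 1*5) + (-3 + 6*(-2)))*6*(-533) = -3*((7 - 5) + (-3 - 12))*6*(-533) = -3*(2 - 15)*6*(-533) = -(-39)*6*(-533) = -3*(-78)*(-533) = 234*(-533) = -124722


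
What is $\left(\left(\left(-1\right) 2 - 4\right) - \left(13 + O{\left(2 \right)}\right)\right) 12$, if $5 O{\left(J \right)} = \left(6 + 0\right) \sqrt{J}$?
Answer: $-228 - \frac{72 \sqrt{2}}{5} \approx -248.36$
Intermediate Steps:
$O{\left(J \right)} = \frac{6 \sqrt{J}}{5}$ ($O{\left(J \right)} = \frac{\left(6 + 0\right) \sqrt{J}}{5} = \frac{6 \sqrt{J}}{5}$)
$\left(\left(\left(-1\right) 2 - 4\right) - \left(13 + O{\left(2 \right)}\right)\right) 12 = \left(\left(\left(-1\right) 2 - 4\right) - \left(13 + \frac{6 \sqrt{2}}{5}\right)\right) 12 = \left(\left(-2 - 4\right) - \left(13 + \frac{6 \sqrt{2}}{5}\right)\right) 12 = \left(-6 - \left(13 + \frac{6 \sqrt{2}}{5}\right)\right) 12 = \left(-19 - \frac{6 \sqrt{2}}{5}\right) 12 = -228 - \frac{72 \sqrt{2}}{5}$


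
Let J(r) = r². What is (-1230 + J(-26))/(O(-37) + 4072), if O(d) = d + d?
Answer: -277/1999 ≈ -0.13857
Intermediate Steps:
O(d) = 2*d
(-1230 + J(-26))/(O(-37) + 4072) = (-1230 + (-26)²)/(2*(-37) + 4072) = (-1230 + 676)/(-74 + 4072) = -554/3998 = -554*1/3998 = -277/1999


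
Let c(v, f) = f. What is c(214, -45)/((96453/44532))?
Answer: -222660/10717 ≈ -20.776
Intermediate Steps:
c(214, -45)/((96453/44532)) = -45/(96453/44532) = -45/(96453*(1/44532)) = -45/10717/4948 = -45*4948/10717 = -222660/10717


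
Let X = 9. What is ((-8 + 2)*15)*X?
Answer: -810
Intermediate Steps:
((-8 + 2)*15)*X = ((-8 + 2)*15)*9 = -6*15*9 = -90*9 = -810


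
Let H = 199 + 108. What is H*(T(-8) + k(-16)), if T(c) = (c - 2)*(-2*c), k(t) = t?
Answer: -54032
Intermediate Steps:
H = 307
T(c) = -2*c*(-2 + c) (T(c) = (-2 + c)*(-2*c) = -2*c*(-2 + c))
H*(T(-8) + k(-16)) = 307*(2*(-8)*(2 - 1*(-8)) - 16) = 307*(2*(-8)*(2 + 8) - 16) = 307*(2*(-8)*10 - 16) = 307*(-160 - 16) = 307*(-176) = -54032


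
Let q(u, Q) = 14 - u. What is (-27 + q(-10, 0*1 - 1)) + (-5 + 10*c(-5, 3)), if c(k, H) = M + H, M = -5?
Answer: -28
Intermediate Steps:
c(k, H) = -5 + H
(-27 + q(-10, 0*1 - 1)) + (-5 + 10*c(-5, 3)) = (-27 + (14 - 1*(-10))) + (-5 + 10*(-5 + 3)) = (-27 + (14 + 10)) + (-5 + 10*(-2)) = (-27 + 24) + (-5 - 20) = -3 - 25 = -28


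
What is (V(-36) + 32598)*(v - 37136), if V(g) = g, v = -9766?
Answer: -1527222924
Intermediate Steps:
(V(-36) + 32598)*(v - 37136) = (-36 + 32598)*(-9766 - 37136) = 32562*(-46902) = -1527222924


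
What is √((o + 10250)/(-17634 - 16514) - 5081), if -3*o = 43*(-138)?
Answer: I*√370331252498/8537 ≈ 71.284*I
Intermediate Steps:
o = 1978 (o = -43*(-138)/3 = -⅓*(-5934) = 1978)
√((o + 10250)/(-17634 - 16514) - 5081) = √((1978 + 10250)/(-17634 - 16514) - 5081) = √(12228/(-34148) - 5081) = √(12228*(-1/34148) - 5081) = √(-3057/8537 - 5081) = √(-43379554/8537) = I*√370331252498/8537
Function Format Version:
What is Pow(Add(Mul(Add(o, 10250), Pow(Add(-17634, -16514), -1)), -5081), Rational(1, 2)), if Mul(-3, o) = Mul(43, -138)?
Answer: Mul(Rational(1, 8537), I, Pow(370331252498, Rational(1, 2))) ≈ Mul(71.284, I)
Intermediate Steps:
o = 1978 (o = Mul(Rational(-1, 3), Mul(43, -138)) = Mul(Rational(-1, 3), -5934) = 1978)
Pow(Add(Mul(Add(o, 10250), Pow(Add(-17634, -16514), -1)), -5081), Rational(1, 2)) = Pow(Add(Mul(Add(1978, 10250), Pow(Add(-17634, -16514), -1)), -5081), Rational(1, 2)) = Pow(Add(Mul(12228, Pow(-34148, -1)), -5081), Rational(1, 2)) = Pow(Add(Mul(12228, Rational(-1, 34148)), -5081), Rational(1, 2)) = Pow(Add(Rational(-3057, 8537), -5081), Rational(1, 2)) = Pow(Rational(-43379554, 8537), Rational(1, 2)) = Mul(Rational(1, 8537), I, Pow(370331252498, Rational(1, 2)))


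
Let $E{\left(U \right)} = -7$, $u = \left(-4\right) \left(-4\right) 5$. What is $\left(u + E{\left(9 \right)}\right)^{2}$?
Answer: $5329$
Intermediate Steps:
$u = 80$ ($u = 16 \cdot 5 = 80$)
$\left(u + E{\left(9 \right)}\right)^{2} = \left(80 - 7\right)^{2} = 73^{2} = 5329$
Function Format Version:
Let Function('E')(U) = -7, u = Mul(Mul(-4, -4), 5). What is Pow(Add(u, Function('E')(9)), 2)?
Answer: 5329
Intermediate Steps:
u = 80 (u = Mul(16, 5) = 80)
Pow(Add(u, Function('E')(9)), 2) = Pow(Add(80, -7), 2) = Pow(73, 2) = 5329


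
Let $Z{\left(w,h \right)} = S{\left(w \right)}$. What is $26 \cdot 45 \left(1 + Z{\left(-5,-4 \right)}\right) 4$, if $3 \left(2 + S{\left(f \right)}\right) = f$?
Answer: $-12480$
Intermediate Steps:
$S{\left(f \right)} = -2 + \frac{f}{3}$
$Z{\left(w,h \right)} = -2 + \frac{w}{3}$
$26 \cdot 45 \left(1 + Z{\left(-5,-4 \right)}\right) 4 = 26 \cdot 45 \left(1 + \left(-2 + \frac{1}{3} \left(-5\right)\right)\right) 4 = 1170 \left(1 - \frac{11}{3}\right) 4 = 1170 \left(\left(- \frac{8}{3}\right) 4\right) = 1170 \left(- \frac{32}{3}\right) = -12480$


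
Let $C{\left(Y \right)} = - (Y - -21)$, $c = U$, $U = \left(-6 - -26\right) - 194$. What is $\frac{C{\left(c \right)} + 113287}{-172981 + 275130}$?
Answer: $\frac{113440}{102149} \approx 1.1105$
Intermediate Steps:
$U = -174$ ($U = \left(-6 + 26\right) - 194 = 20 - 194 = -174$)
$c = -174$
$C{\left(Y \right)} = -21 - Y$ ($C{\left(Y \right)} = - (Y + 21) = - (21 + Y) = -21 - Y$)
$\frac{C{\left(c \right)} + 113287}{-172981 + 275130} = \frac{\left(-21 - -174\right) + 113287}{-172981 + 275130} = \frac{\left(-21 + 174\right) + 113287}{102149} = \left(153 + 113287\right) \frac{1}{102149} = 113440 \cdot \frac{1}{102149} = \frac{113440}{102149}$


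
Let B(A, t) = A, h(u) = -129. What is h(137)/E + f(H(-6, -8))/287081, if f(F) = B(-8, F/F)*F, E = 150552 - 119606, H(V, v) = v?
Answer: -35052905/8884008626 ≈ -0.0039456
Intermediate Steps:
E = 30946
f(F) = -8*F
h(137)/E + f(H(-6, -8))/287081 = -129/30946 - 8*(-8)/287081 = -129*1/30946 + 64*(1/287081) = -129/30946 + 64/287081 = -35052905/8884008626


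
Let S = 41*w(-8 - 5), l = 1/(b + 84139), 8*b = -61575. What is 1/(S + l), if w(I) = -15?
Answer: -611537/376095247 ≈ -0.0016260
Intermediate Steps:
b = -61575/8 (b = (1/8)*(-61575) = -61575/8 ≈ -7696.9)
l = 8/611537 (l = 1/(-61575/8 + 84139) = 1/(611537/8) = 8/611537 ≈ 1.3082e-5)
S = -615 (S = 41*(-15) = -615)
1/(S + l) = 1/(-615 + 8/611537) = 1/(-376095247/611537) = -611537/376095247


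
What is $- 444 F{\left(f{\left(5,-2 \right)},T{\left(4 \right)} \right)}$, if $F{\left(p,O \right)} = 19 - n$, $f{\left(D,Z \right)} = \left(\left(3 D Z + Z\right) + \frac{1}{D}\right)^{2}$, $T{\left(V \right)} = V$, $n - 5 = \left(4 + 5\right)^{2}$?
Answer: $29748$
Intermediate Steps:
$n = 86$ ($n = 5 + \left(4 + 5\right)^{2} = 5 + 9^{2} = 5 + 81 = 86$)
$f{\left(D,Z \right)} = \left(Z + \frac{1}{D} + 3 D Z\right)^{2}$ ($f{\left(D,Z \right)} = \left(\left(3 D Z + Z\right) + \frac{1}{D}\right)^{2} = \left(\left(Z + 3 D Z\right) + \frac{1}{D}\right)^{2} = \left(Z + \frac{1}{D} + 3 D Z\right)^{2}$)
$F{\left(p,O \right)} = -67$ ($F{\left(p,O \right)} = 19 - 86 = -67$)
$- 444 F{\left(f{\left(5,-2 \right)},T{\left(4 \right)} \right)} = \left(-444\right) \left(-67\right) = 29748$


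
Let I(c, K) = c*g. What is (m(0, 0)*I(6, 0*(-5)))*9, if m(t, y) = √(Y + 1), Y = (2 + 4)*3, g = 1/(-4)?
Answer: -27*√19/2 ≈ -58.845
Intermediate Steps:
g = -¼ ≈ -0.25000
Y = 18 (Y = 6*3 = 18)
m(t, y) = √19 (m(t, y) = √(18 + 1) = √19)
I(c, K) = -c/4 (I(c, K) = c*(-¼) = -c/4)
(m(0, 0)*I(6, 0*(-5)))*9 = (√19*(-¼*6))*9 = (√19*(-3/2))*9 = -3*√19/2*9 = -27*√19/2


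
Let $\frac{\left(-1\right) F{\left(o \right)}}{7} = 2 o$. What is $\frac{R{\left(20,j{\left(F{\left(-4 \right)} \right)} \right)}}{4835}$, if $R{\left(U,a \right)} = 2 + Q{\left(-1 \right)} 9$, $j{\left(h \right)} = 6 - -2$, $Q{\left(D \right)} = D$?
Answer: $- \frac{7}{4835} \approx -0.0014478$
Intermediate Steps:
$F{\left(o \right)} = - 14 o$ ($F{\left(o \right)} = - 7 \cdot 2 o = - 14 o$)
$j{\left(h \right)} = 8$ ($j{\left(h \right)} = 6 + 2 = 8$)
$R{\left(U,a \right)} = -7$ ($R{\left(U,a \right)} = 2 - 9 = -7$)
$\frac{R{\left(20,j{\left(F{\left(-4 \right)} \right)} \right)}}{4835} = - \frac{7}{4835}$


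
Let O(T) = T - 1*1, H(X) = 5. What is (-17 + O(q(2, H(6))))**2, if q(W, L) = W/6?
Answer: 2809/9 ≈ 312.11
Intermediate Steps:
q(W, L) = W/6 (q(W, L) = W*(1/6) = W/6)
O(T) = -1 + T (O(T) = T - 1 = -1 + T)
(-17 + O(q(2, H(6))))**2 = (-17 + (-1 + (1/6)*2))**2 = (-17 + (-1 + 1/3))**2 = (-17 - 2/3)**2 = (-53/3)**2 = 2809/9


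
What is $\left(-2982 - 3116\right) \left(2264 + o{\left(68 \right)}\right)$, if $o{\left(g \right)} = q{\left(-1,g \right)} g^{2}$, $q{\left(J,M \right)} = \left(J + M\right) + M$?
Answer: $-3820421392$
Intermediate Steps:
$q{\left(J,M \right)} = J + 2 M$
$o{\left(g \right)} = g^{2} \left(-1 + 2 g\right)$ ($o{\left(g \right)} = \left(-1 + 2 g\right) g^{2} = g^{2} \left(-1 + 2 g\right)$)
$\left(-2982 - 3116\right) \left(2264 + o{\left(68 \right)}\right) = \left(-2982 - 3116\right) \left(2264 + 68^{2} \left(-1 + 2 \cdot 68\right)\right) = - 6098 \left(2264 + 4624 \left(-1 + 136\right)\right) = - 6098 \left(2264 + 4624 \cdot 135\right) = - 6098 \left(2264 + 624240\right) = \left(-6098\right) 626504 = -3820421392$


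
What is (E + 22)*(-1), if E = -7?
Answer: -15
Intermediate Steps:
(E + 22)*(-1) = (-7 + 22)*(-1) = 15*(-1) = -15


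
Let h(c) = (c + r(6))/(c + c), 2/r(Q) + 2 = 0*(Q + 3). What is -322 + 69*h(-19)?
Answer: -5428/19 ≈ -285.68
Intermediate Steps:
r(Q) = -1 (r(Q) = 2/(-2 + 0*(Q + 3)) = 2/(-2 + 0*(3 + Q)) = 2/(-2 + 0) = 2/(-2) = 2*(-½) = -1)
h(c) = (-1 + c)/(2*c) (h(c) = (c - 1)/(c + c) = (-1 + c)/((2*c)) = (-1 + c)*(1/(2*c)) = (-1 + c)/(2*c))
-322 + 69*h(-19) = -322 + 69*((½)*(-1 - 19)/(-19)) = -322 + 69*((½)*(-1/19)*(-20)) = -322 + 69*(10/19) = -322 + 690/19 = -5428/19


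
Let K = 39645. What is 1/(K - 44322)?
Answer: -1/4677 ≈ -0.00021381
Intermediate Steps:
1/(K - 44322) = 1/(39645 - 44322) = 1/(-4677) = -1/4677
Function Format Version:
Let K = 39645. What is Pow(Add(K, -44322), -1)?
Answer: Rational(-1, 4677) ≈ -0.00021381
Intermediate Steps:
Pow(Add(K, -44322), -1) = Pow(Add(39645, -44322), -1) = Pow(-4677, -1) = Rational(-1, 4677)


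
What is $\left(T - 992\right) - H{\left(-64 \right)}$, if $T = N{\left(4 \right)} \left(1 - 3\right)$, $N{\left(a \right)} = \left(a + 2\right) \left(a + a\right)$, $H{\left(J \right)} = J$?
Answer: $-1024$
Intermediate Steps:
$N{\left(a \right)} = 2 a \left(2 + a\right)$ ($N{\left(a \right)} = \left(2 + a\right) 2 a = 2 a \left(2 + a\right)$)
$T = -96$ ($T = 2 \cdot 4 \left(2 + 4\right) \left(1 - 3\right) = 2 \cdot 4 \cdot 6 \left(-2\right) = 48 \left(-2\right) = -96$)
$\left(T - 992\right) - H{\left(-64 \right)} = \left(-96 - 992\right) - -64 = \left(-96 - 992\right) + 64 = -1088 + 64 = -1024$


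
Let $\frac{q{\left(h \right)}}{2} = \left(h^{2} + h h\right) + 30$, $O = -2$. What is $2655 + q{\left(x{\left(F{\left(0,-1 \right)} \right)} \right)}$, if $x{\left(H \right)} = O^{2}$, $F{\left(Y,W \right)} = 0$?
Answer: $2779$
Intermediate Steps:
$x{\left(H \right)} = 4$ ($x{\left(H \right)} = \left(-2\right)^{2} = 4$)
$q{\left(h \right)} = 60 + 4 h^{2}$ ($q{\left(h \right)} = 2 \left(\left(h^{2} + h h\right) + 30\right) = 2 \left(\left(h^{2} + h^{2}\right) + 30\right) = 2 \left(2 h^{2} + 30\right) = 2 \left(30 + 2 h^{2}\right) = 60 + 4 h^{2}$)
$2655 + q{\left(x{\left(F{\left(0,-1 \right)} \right)} \right)} = 2655 + \left(60 + 4 \cdot 4^{2}\right) = 2655 + \left(60 + 4 \cdot 16\right) = 2655 + \left(60 + 64\right) = 2655 + 124 = 2779$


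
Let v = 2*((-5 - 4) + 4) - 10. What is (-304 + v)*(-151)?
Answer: 48924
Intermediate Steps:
v = -20 (v = 2*(-9 + 4) - 10 = 2*(-5) - 10 = -10 - 10 = -20)
(-304 + v)*(-151) = (-304 - 20)*(-151) = -324*(-151) = 48924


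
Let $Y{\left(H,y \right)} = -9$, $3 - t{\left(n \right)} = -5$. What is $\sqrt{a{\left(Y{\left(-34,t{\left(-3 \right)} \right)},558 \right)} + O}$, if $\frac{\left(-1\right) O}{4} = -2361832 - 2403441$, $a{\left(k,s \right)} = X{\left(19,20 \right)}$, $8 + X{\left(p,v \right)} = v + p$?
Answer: $\sqrt{19061123} \approx 4365.9$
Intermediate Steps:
$t{\left(n \right)} = 8$ ($t{\left(n \right)} = 3 - -5 = 3 + 5 = 8$)
$X{\left(p,v \right)} = -8 + p + v$ ($X{\left(p,v \right)} = -8 + \left(v + p\right) = -8 + \left(p + v\right) = -8 + p + v$)
$a{\left(k,s \right)} = 31$ ($a{\left(k,s \right)} = -8 + 19 + 20 = 31$)
$O = 19061092$ ($O = - 4 \left(-2361832 - 2403441\right) = \left(-4\right) \left(-4765273\right) = 19061092$)
$\sqrt{a{\left(Y{\left(-34,t{\left(-3 \right)} \right)},558 \right)} + O} = \sqrt{31 + 19061092} = \sqrt{19061123}$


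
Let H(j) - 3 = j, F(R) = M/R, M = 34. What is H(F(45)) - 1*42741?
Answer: -1923176/45 ≈ -42737.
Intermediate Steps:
F(R) = 34/R
H(j) = 3 + j
H(F(45)) - 1*42741 = (3 + 34/45) - 1*42741 = (3 + 34*(1/45)) - 42741 = (3 + 34/45) - 42741 = 169/45 - 42741 = -1923176/45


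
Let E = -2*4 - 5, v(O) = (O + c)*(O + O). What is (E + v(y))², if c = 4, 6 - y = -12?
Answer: 606841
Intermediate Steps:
y = 18 (y = 6 - 1*(-12) = 6 + 12 = 18)
v(O) = 2*O*(4 + O) (v(O) = (O + 4)*(O + O) = (4 + O)*(2*O) = 2*O*(4 + O))
E = -13 (E = -8 - 5 = -13)
(E + v(y))² = (-13 + 2*18*(4 + 18))² = (-13 + 2*18*22)² = (-13 + 792)² = 779² = 606841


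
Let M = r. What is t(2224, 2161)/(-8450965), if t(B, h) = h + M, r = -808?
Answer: -1353/8450965 ≈ -0.00016010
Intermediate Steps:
M = -808
t(B, h) = -808 + h (t(B, h) = h - 808 = -808 + h)
t(2224, 2161)/(-8450965) = (-808 + 2161)/(-8450965) = 1353*(-1/8450965) = -1353/8450965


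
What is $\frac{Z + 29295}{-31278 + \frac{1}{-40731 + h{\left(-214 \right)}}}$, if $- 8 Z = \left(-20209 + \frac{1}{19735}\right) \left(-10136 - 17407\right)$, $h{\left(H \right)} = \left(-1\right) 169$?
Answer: $\frac{11227255776900045}{5049279483347} \approx 2223.5$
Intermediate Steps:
$h{\left(H \right)} = -169$
$Z = - \frac{5492413171701}{78940}$ ($Z = - \frac{\left(-20209 + \frac{1}{19735}\right) \left(-10136 - 17407\right)}{8} = - \frac{\left(-20209 + \frac{1}{19735}\right) \left(-27543\right)}{8} = - \frac{\left(- \frac{398824614}{19735}\right) \left(-27543\right)}{8} = \left(- \frac{1}{8}\right) \frac{10984826343402}{19735} = - \frac{5492413171701}{78940} \approx -6.9577 \cdot 10^{7}$)
$\frac{Z + 29295}{-31278 + \frac{1}{-40731 + h{\left(-214 \right)}}} = \frac{- \frac{5492413171701}{78940} + 29295}{-31278 + \frac{1}{-40731 - 169}} = - \frac{5490100624401}{78940 \left(-31278 + \frac{1}{-40900}\right)} = - \frac{5490100624401}{78940 \left(-31278 - \frac{1}{40900}\right)} = - \frac{5490100624401}{78940 \left(- \frac{1279270201}{40900}\right)} = \left(- \frac{5490100624401}{78940}\right) \left(- \frac{40900}{1279270201}\right) = \frac{11227255776900045}{5049279483347}$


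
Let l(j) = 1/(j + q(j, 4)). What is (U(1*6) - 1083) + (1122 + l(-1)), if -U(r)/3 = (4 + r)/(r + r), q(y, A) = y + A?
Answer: 37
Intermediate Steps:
q(y, A) = A + y
l(j) = 1/(4 + 2*j) (l(j) = 1/(j + (4 + j)) = 1/(4 + 2*j))
U(r) = -3*(4 + r)/(2*r) (U(r) = -3*(4 + r)/(r + r) = -3*(4 + r)/(2*r))
(U(1*6) - 1083) + (1122 + l(-1)) = ((-3/2 - 6/(1*6)) - 1083) + (1122 + 1/(2*(2 - 1))) = ((-3/2 - 6/6) - 1083) + (1122 + (½)/1) = ((-3/2 - 6*⅙) - 1083) + (1122 + (½)*1) = ((-3/2 - 1) - 1083) + (1122 + ½) = (-5/2 - 1083) + 2245/2 = -2171/2 + 2245/2 = 37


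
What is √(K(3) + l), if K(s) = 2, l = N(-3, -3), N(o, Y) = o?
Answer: I ≈ 1.0*I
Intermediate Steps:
l = -3
√(K(3) + l) = √(2 - 3) = √(-1) = I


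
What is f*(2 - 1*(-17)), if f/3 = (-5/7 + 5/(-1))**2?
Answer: 91200/49 ≈ 1861.2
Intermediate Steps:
f = 4800/49 (f = 3*(-5/7 + 5/(-1))**2 = 3*(-5*1/7 + 5*(-1))**2 = 3*(-5/7 - 5)**2 = 3*(-40/7)**2 = 3*(1600/49) = 4800/49 ≈ 97.959)
f*(2 - 1*(-17)) = 4800*(2 - 1*(-17))/49 = 4800*(2 + 17)/49 = (4800/49)*19 = 91200/49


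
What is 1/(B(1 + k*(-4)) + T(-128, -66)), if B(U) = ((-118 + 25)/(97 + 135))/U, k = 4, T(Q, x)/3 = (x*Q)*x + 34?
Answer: -1160/1940218289 ≈ -5.9787e-7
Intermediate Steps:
T(Q, x) = 102 + 3*Q*x**2 (T(Q, x) = 3*((x*Q)*x + 34) = 3*((Q*x)*x + 34) = 3*(Q*x**2 + 34) = 3*(34 + Q*x**2) = 102 + 3*Q*x**2)
B(U) = -93/(232*U) (B(U) = (-93/232)/U = (-93*1/232)/U = -93/(232*U))
1/(B(1 + k*(-4)) + T(-128, -66)) = 1/(-93/(232*(1 + 4*(-4))) + (102 + 3*(-128)*(-66)**2)) = 1/(-93/(232*(1 - 16)) + (102 + 3*(-128)*4356)) = 1/(-93/232/(-15) + (102 - 1672704)) = 1/(-93/232*(-1/15) - 1672602) = 1/(31/1160 - 1672602) = 1/(-1940218289/1160) = -1160/1940218289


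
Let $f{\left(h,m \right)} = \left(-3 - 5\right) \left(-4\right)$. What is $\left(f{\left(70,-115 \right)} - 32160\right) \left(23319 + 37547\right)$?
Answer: $-1955502848$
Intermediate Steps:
$f{\left(h,m \right)} = 32$ ($f{\left(h,m \right)} = \left(-8\right) \left(-4\right) = 32$)
$\left(f{\left(70,-115 \right)} - 32160\right) \left(23319 + 37547\right) = \left(32 - 32160\right) \left(23319 + 37547\right) = \left(-32128\right) 60866 = -1955502848$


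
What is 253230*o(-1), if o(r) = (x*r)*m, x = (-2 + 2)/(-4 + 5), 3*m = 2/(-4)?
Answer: 0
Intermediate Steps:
m = -⅙ (m = (2/(-4))/3 = (2*(-¼))/3 = (⅓)*(-½) = -⅙ ≈ -0.16667)
x = 0 (x = 0/1 = 0*1 = 0)
o(r) = 0 (o(r) = (0*r)*(-⅙) = 0*(-⅙) = 0)
253230*o(-1) = 253230*0 = 0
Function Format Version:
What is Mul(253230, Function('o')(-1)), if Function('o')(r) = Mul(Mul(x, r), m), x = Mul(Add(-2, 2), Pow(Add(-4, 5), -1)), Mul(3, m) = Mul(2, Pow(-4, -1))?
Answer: 0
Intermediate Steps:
m = Rational(-1, 6) (m = Mul(Rational(1, 3), Mul(2, Pow(-4, -1))) = Mul(Rational(1, 3), Mul(2, Rational(-1, 4))) = Mul(Rational(1, 3), Rational(-1, 2)) = Rational(-1, 6) ≈ -0.16667)
x = 0 (x = Mul(0, Pow(1, -1)) = Mul(0, 1) = 0)
Function('o')(r) = 0 (Function('o')(r) = Mul(Mul(0, r), Rational(-1, 6)) = Mul(0, Rational(-1, 6)) = 0)
Mul(253230, Function('o')(-1)) = Mul(253230, 0) = 0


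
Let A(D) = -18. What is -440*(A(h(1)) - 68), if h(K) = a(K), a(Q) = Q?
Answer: 37840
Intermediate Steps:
h(K) = K
-440*(A(h(1)) - 68) = -440*(-18 - 68) = -440*(-86) = 37840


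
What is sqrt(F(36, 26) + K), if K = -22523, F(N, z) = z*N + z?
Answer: I*sqrt(21561) ≈ 146.84*I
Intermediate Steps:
F(N, z) = z + N*z (F(N, z) = N*z + z = z + N*z)
sqrt(F(36, 26) + K) = sqrt(26*(1 + 36) - 22523) = sqrt(26*37 - 22523) = sqrt(962 - 22523) = sqrt(-21561) = I*sqrt(21561)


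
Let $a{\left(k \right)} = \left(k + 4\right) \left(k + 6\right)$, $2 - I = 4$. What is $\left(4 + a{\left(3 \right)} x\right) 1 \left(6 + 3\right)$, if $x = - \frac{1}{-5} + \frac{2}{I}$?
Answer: $- \frac{2088}{5} \approx -417.6$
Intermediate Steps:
$I = -2$ ($I = 2 - 4 = -2$)
$a{\left(k \right)} = \left(4 + k\right) \left(6 + k\right)$
$x = - \frac{4}{5}$ ($x = - \frac{1}{-5} + \frac{2}{-2} = \left(-1\right) \left(- \frac{1}{5}\right) + 2 \left(- \frac{1}{2}\right) = \frac{1}{5} - 1 = - \frac{4}{5} \approx -0.8$)
$\left(4 + a{\left(3 \right)} x\right) 1 \left(6 + 3\right) = \left(4 + \left(24 + 3^{2} + 10 \cdot 3\right) \left(- \frac{4}{5}\right)\right) 1 \left(6 + 3\right) = \left(4 + \left(24 + 9 + 30\right) \left(- \frac{4}{5}\right)\right) 1 \cdot 9 = \left(4 + 63 \left(- \frac{4}{5}\right)\right) 9 = \left(4 - \frac{252}{5}\right) 9 = \left(- \frac{232}{5}\right) 9 = - \frac{2088}{5}$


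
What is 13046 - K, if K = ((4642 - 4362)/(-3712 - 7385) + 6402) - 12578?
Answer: 213306814/11097 ≈ 19222.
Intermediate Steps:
K = -68535352/11097 (K = (280/(-11097) + 6402) - 12578 = (280*(-1/11097) + 6402) - 12578 = (-280/11097 + 6402) - 12578 = 71042714/11097 - 12578 = -68535352/11097 ≈ -6176.0)
13046 - K = 13046 - 1*(-68535352/11097) = 13046 + 68535352/11097 = 213306814/11097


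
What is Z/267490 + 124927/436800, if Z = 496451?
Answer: 25026652003/11683963200 ≈ 2.1420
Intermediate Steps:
Z/267490 + 124927/436800 = 496451/267490 + 124927/436800 = 25026652003/11683963200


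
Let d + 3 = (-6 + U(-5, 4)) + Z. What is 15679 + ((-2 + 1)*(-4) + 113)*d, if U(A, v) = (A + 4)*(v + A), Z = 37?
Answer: 19072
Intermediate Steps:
U(A, v) = (4 + A)*(A + v)
d = 29 (d = -3 + ((-6 + ((-5)² + 4*(-5) + 4*4 - 5*4)) + 37) = -3 + ((-6 + (25 - 20 + 16 - 20)) + 37) = -3 + ((-6 + 1) + 37) = -3 + (-5 + 37) = -3 + 32 = 29)
15679 + ((-2 + 1)*(-4) + 113)*d = 15679 + ((-2 + 1)*(-4) + 113)*29 = 15679 + (-1*(-4) + 113)*29 = 15679 + (4 + 113)*29 = 15679 + 117*29 = 15679 + 3393 = 19072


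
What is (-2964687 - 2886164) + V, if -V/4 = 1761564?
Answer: -12897107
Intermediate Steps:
V = -7046256 (V = -4*1761564 = -7046256)
(-2964687 - 2886164) + V = (-2964687 - 2886164) - 7046256 = -5850851 - 7046256 = -12897107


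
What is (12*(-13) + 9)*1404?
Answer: -206388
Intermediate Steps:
(12*(-13) + 9)*1404 = (-156 + 9)*1404 = -147*1404 = -206388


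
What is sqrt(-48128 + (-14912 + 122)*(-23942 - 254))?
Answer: 2*sqrt(89452678) ≈ 18916.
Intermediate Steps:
sqrt(-48128 + (-14912 + 122)*(-23942 - 254)) = sqrt(-48128 - 14790*(-24196)) = sqrt(-48128 + 357858840) = sqrt(357810712) = 2*sqrt(89452678)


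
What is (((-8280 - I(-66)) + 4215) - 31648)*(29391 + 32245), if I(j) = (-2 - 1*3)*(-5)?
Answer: -2202747368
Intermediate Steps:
I(j) = 25 (I(j) = (-2 - 3)*(-5) = -5*(-5) = 25)
(((-8280 - I(-66)) + 4215) - 31648)*(29391 + 32245) = (((-8280 - 1*25) + 4215) - 31648)*(29391 + 32245) = (((-8280 - 25) + 4215) - 31648)*61636 = ((-8305 + 4215) - 31648)*61636 = (-4090 - 31648)*61636 = -35738*61636 = -2202747368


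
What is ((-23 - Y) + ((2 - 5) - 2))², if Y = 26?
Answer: 2916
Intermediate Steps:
((-23 - Y) + ((2 - 5) - 2))² = ((-23 - 1*26) + ((2 - 5) - 2))² = ((-23 - 26) + (-3 - 2))² = (-49 - 5)² = (-54)² = 2916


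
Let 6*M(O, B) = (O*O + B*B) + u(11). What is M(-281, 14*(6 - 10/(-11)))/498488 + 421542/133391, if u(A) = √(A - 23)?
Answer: 153982480802503/48274508098608 + I*√3/1495464 ≈ 3.1897 + 1.1582e-6*I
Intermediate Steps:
u(A) = √(-23 + A)
M(O, B) = B²/6 + O²/6 + I*√3/3 (M(O, B) = ((O*O + B*B) + √(-23 + 11))/6 = ((O² + B²) + √(-12))/6 = ((B² + O²) + 2*I*√3)/6 = (B² + O² + 2*I*√3)/6 = B²/6 + O²/6 + I*√3/3)
M(-281, 14*(6 - 10/(-11)))/498488 + 421542/133391 = ((14*(6 - 10/(-11)))²/6 + (⅙)*(-281)² + I*√3/3)/498488 + 421542/133391 = ((14*(6 - 10*(-1/11)))²/6 + (⅙)*78961 + I*√3/3)*(1/498488) + 421542*(1/133391) = ((14*(6 + 10/11))²/6 + 78961/6 + I*√3/3)*(1/498488) + 421542/133391 = ((14*(76/11))²/6 + 78961/6 + I*√3/3)*(1/498488) + 421542/133391 = ((1064/11)²/6 + 78961/6 + I*√3/3)*(1/498488) + 421542/133391 = ((⅙)*(1132096/121) + 78961/6 + I*√3/3)*(1/498488) + 421542/133391 = (566048/363 + 78961/6 + I*√3/3)*(1/498488) + 421542/133391 = (10686377/726 + I*√3/3)*(1/498488) + 421542/133391 = (10686377/361902288 + I*√3/1495464) + 421542/133391 = 153982480802503/48274508098608 + I*√3/1495464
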